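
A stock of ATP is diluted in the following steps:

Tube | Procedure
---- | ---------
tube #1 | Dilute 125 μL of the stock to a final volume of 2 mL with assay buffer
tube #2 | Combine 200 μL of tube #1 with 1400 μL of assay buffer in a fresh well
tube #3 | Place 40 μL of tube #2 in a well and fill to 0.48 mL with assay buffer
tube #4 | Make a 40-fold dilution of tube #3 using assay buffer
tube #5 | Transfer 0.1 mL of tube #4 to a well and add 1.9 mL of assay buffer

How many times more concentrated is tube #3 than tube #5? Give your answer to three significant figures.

Step 1: 125 μL brought to 2 mL → factor 2000/125 = 16
Step 2: 200 μL + 1400 μL = 1600 μL total → factor 1600/200 = 8
Step 3: 40 μL brought to 0.48 mL → factor 480/40 = 12
Step 4: 40-fold → factor 40
Step 5: 0.1 mL + 1.9 mL = 2 mL total → factor 2/0.1 = 20
Dilution factor to tube #3 = 1536; to tube #5 = 1.2288 × 10^6
[tube #3]/[tube #5] = (factor to tube #5)/(factor to tube #3) = 1.2288 × 10^6/1536 = 800

800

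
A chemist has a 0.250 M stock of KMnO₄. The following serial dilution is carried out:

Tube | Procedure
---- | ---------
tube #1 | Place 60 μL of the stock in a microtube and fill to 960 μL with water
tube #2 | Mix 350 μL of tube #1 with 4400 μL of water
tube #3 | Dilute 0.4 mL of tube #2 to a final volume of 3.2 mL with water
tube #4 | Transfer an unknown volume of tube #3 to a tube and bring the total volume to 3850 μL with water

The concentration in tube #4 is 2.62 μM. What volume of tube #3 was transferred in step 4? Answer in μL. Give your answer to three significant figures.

70.1 μL

Step 1: 60 μL brought to 960 μL → factor 960/60 = 16
Step 2: 350 μL + 4400 μL = 4750 μL total → factor 4750/350 = 13.571
Step 3: 0.4 mL brought to 3.2 mL → factor 3.2/0.4 = 8
Step 4: v brought to 3850 μL → factor = 3850 μL/v
Product of known-step factors = 1737.1
Overall factor = 0.250 M / (2.62 μM) = 95420
Step-4 factor = 95420 / 1737.1 = 54.929
v = 3850 μL / 54.929 = 70.1 μL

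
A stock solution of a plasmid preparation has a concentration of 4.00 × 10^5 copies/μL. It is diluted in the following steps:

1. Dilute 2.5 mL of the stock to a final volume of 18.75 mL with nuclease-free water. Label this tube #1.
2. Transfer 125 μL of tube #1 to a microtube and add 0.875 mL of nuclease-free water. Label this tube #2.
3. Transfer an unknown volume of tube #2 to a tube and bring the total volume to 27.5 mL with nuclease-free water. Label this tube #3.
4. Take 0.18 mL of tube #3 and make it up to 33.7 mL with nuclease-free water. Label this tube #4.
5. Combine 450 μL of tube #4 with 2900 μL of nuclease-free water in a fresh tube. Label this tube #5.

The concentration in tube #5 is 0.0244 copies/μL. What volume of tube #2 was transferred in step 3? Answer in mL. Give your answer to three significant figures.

0.140 mL

Step 1: 2.5 mL brought to 18.75 mL → factor 18.75/2.5 = 7.5
Step 2: 125 μL + 0.875 mL = 1000 μL total → factor 1000/125 = 8
Step 3: v brought to 27.5 mL → factor = 27.5 mL/v
Step 4: 0.18 mL brought to 33.7 mL → factor 33.7/0.18 = 187.22
Step 5: 450 μL + 2900 μL = 3350 μL total → factor 3350/450 = 7.4444
Product of known-step factors = 83626
Overall factor = 4.00 × 10^5 copies/μL / (0.0244 copies/μL) = 1.6393 × 10^7
Step-3 factor = 1.6393 × 10^7 / 83626 = 196.03
v = 27.5 mL / 196.03 = 0.140 mL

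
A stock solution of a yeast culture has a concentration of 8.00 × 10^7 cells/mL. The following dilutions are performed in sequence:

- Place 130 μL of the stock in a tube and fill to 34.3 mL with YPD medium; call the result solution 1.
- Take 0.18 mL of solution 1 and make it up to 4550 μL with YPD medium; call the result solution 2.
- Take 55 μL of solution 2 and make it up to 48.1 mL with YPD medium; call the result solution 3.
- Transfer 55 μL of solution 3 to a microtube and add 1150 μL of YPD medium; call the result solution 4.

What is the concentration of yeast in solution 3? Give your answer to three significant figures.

Step 1: 130 μL brought to 34.3 mL → factor 34300/130 = 263.85
Step 2: 0.18 mL brought to 4550 μL → factor 4.55/0.18 = 25.278
Step 3: 55 μL brought to 48.1 mL → factor 48100/55 = 874.55
Dilution factor through solution 3 = 263.85 × 25.278 × 874.55 = 5.8327 × 10^6
[solution 3] = 8.00 × 10^7 cells/mL / 5.8327 × 10^6 = 13.7 cells/mL

13.7 cells/mL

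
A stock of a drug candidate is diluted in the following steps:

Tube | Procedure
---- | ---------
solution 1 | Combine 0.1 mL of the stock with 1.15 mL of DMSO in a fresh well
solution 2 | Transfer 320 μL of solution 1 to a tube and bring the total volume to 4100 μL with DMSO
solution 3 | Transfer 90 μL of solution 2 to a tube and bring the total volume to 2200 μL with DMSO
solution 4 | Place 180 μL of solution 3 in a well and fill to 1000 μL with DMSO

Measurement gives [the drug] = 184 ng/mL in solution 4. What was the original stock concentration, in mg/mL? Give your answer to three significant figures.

Step 1: 0.1 mL + 1.15 mL = 1.25 mL total → factor 1.25/0.1 = 12.5
Step 2: 320 μL brought to 4100 μL → factor 4100/320 = 12.812
Step 3: 90 μL brought to 2200 μL → factor 2200/90 = 24.444
Step 4: 180 μL brought to 1000 μL → factor 1000/180 = 5.5556
Overall dilution factor = 12.5 × 12.812 × 24.444 × 5.5556 = 21750
Stock = 184 ng/mL × 21750 = 4.002 × 10^6 ng/mL = 4.00 mg/mL

4.00 mg/mL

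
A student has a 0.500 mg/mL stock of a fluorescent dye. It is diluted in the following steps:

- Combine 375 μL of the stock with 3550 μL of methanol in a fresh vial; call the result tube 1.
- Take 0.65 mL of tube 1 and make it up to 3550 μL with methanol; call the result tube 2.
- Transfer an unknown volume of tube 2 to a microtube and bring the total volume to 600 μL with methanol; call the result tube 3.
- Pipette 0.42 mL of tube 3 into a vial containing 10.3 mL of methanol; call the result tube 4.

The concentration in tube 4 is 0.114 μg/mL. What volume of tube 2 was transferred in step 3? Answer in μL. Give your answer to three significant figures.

200 μL

Step 1: 375 μL + 3550 μL = 3925 μL total → factor 3925/375 = 10.467
Step 2: 0.65 mL brought to 3550 μL → factor 3.55/0.65 = 5.4615
Step 3: v brought to 600 μL → factor = 600 μL/v
Step 4: 0.42 mL + 10.3 mL = 10.72 mL total → factor 10.72/0.42 = 25.524
Product of known-step factors = 1459
Overall factor = 0.500 mg/mL / (0.114 μg/mL) = 4386
Step-3 factor = 4386 / 1459 = 3.0061
v = 600 μL / 3.0061 = 200 μL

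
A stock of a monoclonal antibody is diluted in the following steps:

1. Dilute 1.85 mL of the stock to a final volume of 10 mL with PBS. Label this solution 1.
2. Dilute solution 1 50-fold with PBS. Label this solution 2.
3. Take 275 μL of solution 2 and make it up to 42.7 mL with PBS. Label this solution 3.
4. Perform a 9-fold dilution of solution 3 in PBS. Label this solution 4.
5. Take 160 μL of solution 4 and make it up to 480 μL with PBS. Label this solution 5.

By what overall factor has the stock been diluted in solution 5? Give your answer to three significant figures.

Step 1: 1.85 mL brought to 10 mL → factor 10/1.85 = 5.4054
Step 2: 50-fold → factor 50
Step 3: 275 μL brought to 42.7 mL → factor 42700/275 = 155.27
Step 4: 9-fold → factor 9
Step 5: 160 μL brought to 480 μL → factor 480/160 = 3
Overall dilution factor = 5.4054 × 50 × 155.27 × 9 × 3 = 1.1331 × 10^6

1.13 × 10^6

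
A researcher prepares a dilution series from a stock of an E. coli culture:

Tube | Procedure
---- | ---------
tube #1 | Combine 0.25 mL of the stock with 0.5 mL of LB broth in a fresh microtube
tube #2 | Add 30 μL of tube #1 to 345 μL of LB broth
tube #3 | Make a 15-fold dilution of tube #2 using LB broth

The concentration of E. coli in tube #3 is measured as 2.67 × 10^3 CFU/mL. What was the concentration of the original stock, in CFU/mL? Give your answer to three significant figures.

Step 1: 0.25 mL + 0.5 mL = 0.75 mL total → factor 0.75/0.25 = 3
Step 2: 30 μL + 345 μL = 375 μL total → factor 375/30 = 12.5
Step 3: 15-fold → factor 15
Overall dilution factor = 3 × 12.5 × 15 = 562.5
Stock = 2.67 × 10^3 CFU/mL × 562.5 = 1.50 × 10^6 CFU/mL

1.50 × 10^6 CFU/mL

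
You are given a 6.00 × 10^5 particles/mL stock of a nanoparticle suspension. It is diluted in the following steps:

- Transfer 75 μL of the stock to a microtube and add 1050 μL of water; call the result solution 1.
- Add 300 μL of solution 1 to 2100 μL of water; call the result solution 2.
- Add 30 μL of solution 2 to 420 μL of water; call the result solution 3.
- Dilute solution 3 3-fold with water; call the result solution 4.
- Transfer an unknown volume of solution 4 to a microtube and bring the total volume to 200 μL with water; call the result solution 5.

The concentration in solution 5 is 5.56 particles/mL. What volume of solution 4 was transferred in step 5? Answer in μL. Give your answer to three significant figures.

10.0 μL

Step 1: 75 μL + 1050 μL = 1125 μL total → factor 1125/75 = 15
Step 2: 300 μL + 2100 μL = 2400 μL total → factor 2400/300 = 8
Step 3: 30 μL + 420 μL = 450 μL total → factor 450/30 = 15
Step 4: 3-fold → factor 3
Step 5: v brought to 200 μL → factor = 200 μL/v
Product of known-step factors = 5400
Overall factor = 6.00 × 10^5 particles/mL / (5.56 particles/mL) = 1.0791 × 10^5
Step-5 factor = 1.0791 × 10^5 / 5400 = 19.984
v = 200 μL / 19.984 = 10.0 μL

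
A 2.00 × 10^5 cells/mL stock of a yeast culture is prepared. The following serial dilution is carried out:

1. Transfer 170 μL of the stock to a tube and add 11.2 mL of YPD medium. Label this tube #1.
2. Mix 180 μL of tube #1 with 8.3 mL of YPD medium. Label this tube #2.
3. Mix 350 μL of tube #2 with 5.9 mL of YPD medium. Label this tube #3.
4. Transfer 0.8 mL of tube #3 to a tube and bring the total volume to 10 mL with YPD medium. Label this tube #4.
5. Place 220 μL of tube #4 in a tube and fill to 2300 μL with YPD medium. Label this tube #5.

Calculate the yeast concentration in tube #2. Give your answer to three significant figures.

Step 1: 170 μL + 11.2 mL = 11370 μL total → factor 11370/170 = 66.882
Step 2: 180 μL + 8.3 mL = 8480 μL total → factor 8480/180 = 47.111
Dilution factor through tube #2 = 66.882 × 47.111 = 3150.9
[tube #2] = 2.00 × 10^5 cells/mL / 3150.9 = 63.5 cells/mL

63.5 cells/mL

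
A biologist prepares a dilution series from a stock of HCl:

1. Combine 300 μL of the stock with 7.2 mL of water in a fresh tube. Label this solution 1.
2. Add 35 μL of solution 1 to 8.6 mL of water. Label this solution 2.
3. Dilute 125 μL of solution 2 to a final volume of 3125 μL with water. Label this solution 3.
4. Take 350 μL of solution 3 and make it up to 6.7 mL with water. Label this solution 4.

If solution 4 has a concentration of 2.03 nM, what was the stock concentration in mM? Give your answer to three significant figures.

Step 1: 300 μL + 7.2 mL = 7500 μL total → factor 7500/300 = 25
Step 2: 35 μL + 8.6 mL = 8635 μL total → factor 8635/35 = 246.71
Step 3: 125 μL brought to 3125 μL → factor 3125/125 = 25
Step 4: 350 μL brought to 6.7 mL → factor 6700/350 = 19.143
Overall dilution factor = 25 × 246.71 × 25 × 19.143 = 2.9518 × 10^6
Stock = 2.03 nM × 2.9518 × 10^6 = 5.992 × 10^6 nM = 5.99 mM

5.99 mM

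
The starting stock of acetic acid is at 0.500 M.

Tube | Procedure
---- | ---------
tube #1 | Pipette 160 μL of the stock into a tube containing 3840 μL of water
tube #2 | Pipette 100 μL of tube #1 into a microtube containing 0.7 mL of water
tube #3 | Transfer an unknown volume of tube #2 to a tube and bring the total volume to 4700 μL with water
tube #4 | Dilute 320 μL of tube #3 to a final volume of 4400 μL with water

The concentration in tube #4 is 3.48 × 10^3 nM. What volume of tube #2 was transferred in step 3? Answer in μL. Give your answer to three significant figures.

90.0 μL

Step 1: 160 μL + 3840 μL = 4000 μL total → factor 4000/160 = 25
Step 2: 100 μL + 0.7 mL = 800 μL total → factor 800/100 = 8
Step 3: v brought to 4700 μL → factor = 4700 μL/v
Step 4: 320 μL brought to 4400 μL → factor 4400/320 = 13.75
Product of known-step factors = 2750
Overall factor = 0.500 M / (3.48 × 10^3 nM) = 1.4368 × 10^5
Step-3 factor = 1.4368 × 10^5 / 2750 = 52.247
v = 4700 μL / 52.247 = 90.0 μL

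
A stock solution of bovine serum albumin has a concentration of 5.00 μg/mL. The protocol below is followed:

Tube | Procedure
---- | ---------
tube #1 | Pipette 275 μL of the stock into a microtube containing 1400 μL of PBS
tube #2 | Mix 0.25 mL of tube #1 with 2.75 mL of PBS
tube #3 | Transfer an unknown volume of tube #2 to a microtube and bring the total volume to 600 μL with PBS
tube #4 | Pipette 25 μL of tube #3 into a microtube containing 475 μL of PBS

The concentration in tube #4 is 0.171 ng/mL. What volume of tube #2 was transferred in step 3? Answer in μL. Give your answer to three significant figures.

Step 1: 275 μL + 1400 μL = 1675 μL total → factor 1675/275 = 6.0909
Step 2: 0.25 mL + 2.75 mL = 3 mL total → factor 3/0.25 = 12
Step 3: v brought to 600 μL → factor = 600 μL/v
Step 4: 25 μL + 475 μL = 500 μL total → factor 500/25 = 20
Product of known-step factors = 1461.8
Overall factor = 5.00 μg/mL / (0.171 ng/mL) = 29240
Step-3 factor = 29240 / 1461.8 = 20.002
v = 600 μL / 20.002 = 30.0 μL

30.0 μL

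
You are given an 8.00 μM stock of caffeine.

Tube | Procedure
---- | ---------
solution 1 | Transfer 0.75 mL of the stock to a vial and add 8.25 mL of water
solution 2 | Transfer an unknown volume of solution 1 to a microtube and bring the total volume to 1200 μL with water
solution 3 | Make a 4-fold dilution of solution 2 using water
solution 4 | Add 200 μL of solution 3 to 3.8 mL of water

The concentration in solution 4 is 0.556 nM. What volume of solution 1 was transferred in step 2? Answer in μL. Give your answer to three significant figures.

80.1 μL

Step 1: 0.75 mL + 8.25 mL = 9 mL total → factor 9/0.75 = 12
Step 2: v brought to 1200 μL → factor = 1200 μL/v
Step 3: 4-fold → factor 4
Step 4: 200 μL + 3.8 mL = 4000 μL total → factor 4000/200 = 20
Product of known-step factors = 960
Overall factor = 8.00 μM / (0.556 nM) = 14388
Step-2 factor = 14388 / 960 = 14.988
v = 1200 μL / 14.988 = 80.1 μL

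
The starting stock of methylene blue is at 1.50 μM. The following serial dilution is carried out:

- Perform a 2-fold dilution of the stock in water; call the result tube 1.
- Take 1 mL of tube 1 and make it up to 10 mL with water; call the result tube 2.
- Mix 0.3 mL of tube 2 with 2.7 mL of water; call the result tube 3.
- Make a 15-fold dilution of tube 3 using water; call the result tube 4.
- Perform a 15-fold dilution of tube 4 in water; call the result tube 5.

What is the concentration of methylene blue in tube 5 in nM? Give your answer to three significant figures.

Step 1: 2-fold → factor 2
Step 2: 1 mL brought to 10 mL → factor 10/1 = 10
Step 3: 0.3 mL + 2.7 mL = 3 mL total → factor 3/0.3 = 10
Step 4: 15-fold → factor 15
Step 5: 15-fold → factor 15
Overall dilution factor = 2 × 10 × 10 × 15 × 15 = 45000
Final = 1.50 μM / 45000 = 3.333 × 10^-5 μM = 0.0333 nM

0.0333 nM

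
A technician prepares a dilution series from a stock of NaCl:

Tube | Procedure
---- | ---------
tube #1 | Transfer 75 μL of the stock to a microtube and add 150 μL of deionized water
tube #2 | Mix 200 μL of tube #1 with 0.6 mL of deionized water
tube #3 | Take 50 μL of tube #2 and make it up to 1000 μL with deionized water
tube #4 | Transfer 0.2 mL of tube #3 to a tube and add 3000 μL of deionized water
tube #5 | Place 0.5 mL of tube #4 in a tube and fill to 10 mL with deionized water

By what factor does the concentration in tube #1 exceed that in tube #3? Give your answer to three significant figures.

Step 1: 75 μL + 150 μL = 225 μL total → factor 225/75 = 3
Step 2: 200 μL + 0.6 mL = 800 μL total → factor 800/200 = 4
Step 3: 50 μL brought to 1000 μL → factor 1000/50 = 20
Dilution factor to tube #1 = 3; to tube #3 = 240
[tube #1]/[tube #3] = (factor to tube #3)/(factor to tube #1) = 240/3 = 80.0

80.0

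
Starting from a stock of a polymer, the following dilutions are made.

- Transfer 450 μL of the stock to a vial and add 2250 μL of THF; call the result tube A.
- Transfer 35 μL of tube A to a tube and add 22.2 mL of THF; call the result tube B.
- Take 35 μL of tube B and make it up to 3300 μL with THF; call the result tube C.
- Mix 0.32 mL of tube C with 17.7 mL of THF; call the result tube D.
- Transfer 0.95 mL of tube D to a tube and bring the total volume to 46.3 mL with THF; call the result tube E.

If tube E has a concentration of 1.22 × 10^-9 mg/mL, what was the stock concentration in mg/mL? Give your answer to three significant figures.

1.20 mg/mL

Step 1: 450 μL + 2250 μL = 2700 μL total → factor 2700/450 = 6
Step 2: 35 μL + 22.2 mL = 22235 μL total → factor 22235/35 = 635.29
Step 3: 35 μL brought to 3300 μL → factor 3300/35 = 94.286
Step 4: 0.32 mL + 17.7 mL = 18.02 mL total → factor 18.02/0.32 = 56.312
Step 5: 0.95 mL brought to 46.3 mL → factor 46.3/0.95 = 48.737
Overall dilution factor = 6 × 635.29 × 94.286 × 56.312 × 48.737 = 9.8634 × 10^8
Stock = 1.22 × 10^-9 mg/mL × 9.8634 × 10^8 = 1.20 mg/mL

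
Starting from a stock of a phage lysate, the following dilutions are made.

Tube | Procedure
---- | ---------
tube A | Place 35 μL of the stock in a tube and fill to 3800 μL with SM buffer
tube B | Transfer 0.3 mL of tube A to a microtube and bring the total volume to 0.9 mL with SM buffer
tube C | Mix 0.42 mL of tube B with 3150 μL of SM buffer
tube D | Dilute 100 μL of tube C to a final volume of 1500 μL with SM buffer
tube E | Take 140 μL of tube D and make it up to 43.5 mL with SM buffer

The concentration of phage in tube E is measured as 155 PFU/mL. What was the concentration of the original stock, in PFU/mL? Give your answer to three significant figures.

Step 1: 35 μL brought to 3800 μL → factor 3800/35 = 108.57
Step 2: 0.3 mL brought to 0.9 mL → factor 0.9/0.3 = 3
Step 3: 0.42 mL + 3150 μL = 3.57 mL total → factor 3.57/0.42 = 8.5
Step 4: 100 μL brought to 1500 μL → factor 1500/100 = 15
Step 5: 140 μL brought to 43.5 mL → factor 43500/140 = 310.71
Overall dilution factor = 108.57 × 3 × 8.5 × 15 × 310.71 = 1.2904 × 10^7
Stock = 155 PFU/mL × 1.2904 × 10^7 = 2.00 × 10^9 PFU/mL

2.00 × 10^9 PFU/mL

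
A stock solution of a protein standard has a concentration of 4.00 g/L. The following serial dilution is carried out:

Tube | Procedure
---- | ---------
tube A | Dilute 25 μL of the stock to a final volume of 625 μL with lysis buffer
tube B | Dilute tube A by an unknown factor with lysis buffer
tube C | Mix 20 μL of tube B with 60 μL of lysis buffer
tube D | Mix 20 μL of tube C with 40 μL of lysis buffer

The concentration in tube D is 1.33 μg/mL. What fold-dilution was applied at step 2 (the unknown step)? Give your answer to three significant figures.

Step 1: 25 μL brought to 625 μL → factor 625/25 = 25
Step 2: unknown factor x
Step 3: 20 μL + 60 μL = 80 μL total → factor 80/20 = 4
Step 4: 20 μL + 40 μL = 60 μL total → factor 60/20 = 3
Product of known-step factors = 300
Overall factor = 4.00 g/L / (1.33 μg/mL) = 3007.5
x = 3007.5 / 300 = 10.0

10.0-fold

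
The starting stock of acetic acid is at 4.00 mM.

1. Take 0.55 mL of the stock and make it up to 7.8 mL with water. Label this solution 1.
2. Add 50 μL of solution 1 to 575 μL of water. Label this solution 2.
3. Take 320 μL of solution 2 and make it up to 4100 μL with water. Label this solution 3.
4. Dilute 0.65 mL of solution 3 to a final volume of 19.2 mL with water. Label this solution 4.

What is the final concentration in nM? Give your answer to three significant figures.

Step 1: 0.55 mL brought to 7.8 mL → factor 7.8/0.55 = 14.182
Step 2: 50 μL + 575 μL = 625 μL total → factor 625/50 = 12.5
Step 3: 320 μL brought to 4100 μL → factor 4100/320 = 12.812
Step 4: 0.65 mL brought to 19.2 mL → factor 19.2/0.65 = 29.538
Overall dilution factor = 14.182 × 12.5 × 12.812 × 29.538 = 67091
Final = 4.00 mM / 67091 = 5.962 × 10^-5 mM = 59.6 nM

59.6 nM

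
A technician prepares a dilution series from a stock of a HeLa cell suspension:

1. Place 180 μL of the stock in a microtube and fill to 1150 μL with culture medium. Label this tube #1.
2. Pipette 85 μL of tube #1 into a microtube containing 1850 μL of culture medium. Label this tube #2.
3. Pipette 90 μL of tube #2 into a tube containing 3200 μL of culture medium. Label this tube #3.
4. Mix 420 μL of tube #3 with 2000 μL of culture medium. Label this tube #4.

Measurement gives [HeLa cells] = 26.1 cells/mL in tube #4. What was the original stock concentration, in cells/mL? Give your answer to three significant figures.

8.00 × 10^5 cells/mL

Step 1: 180 μL brought to 1150 μL → factor 1150/180 = 6.3889
Step 2: 85 μL + 1850 μL = 1935 μL total → factor 1935/85 = 22.765
Step 3: 90 μL + 3200 μL = 3290 μL total → factor 3290/90 = 36.556
Step 4: 420 μL + 2000 μL = 2420 μL total → factor 2420/420 = 5.7619
Overall dilution factor = 6.3889 × 22.765 × 36.556 × 5.7619 = 30634
Stock = 26.1 cells/mL × 30634 = 8.00 × 10^5 cells/mL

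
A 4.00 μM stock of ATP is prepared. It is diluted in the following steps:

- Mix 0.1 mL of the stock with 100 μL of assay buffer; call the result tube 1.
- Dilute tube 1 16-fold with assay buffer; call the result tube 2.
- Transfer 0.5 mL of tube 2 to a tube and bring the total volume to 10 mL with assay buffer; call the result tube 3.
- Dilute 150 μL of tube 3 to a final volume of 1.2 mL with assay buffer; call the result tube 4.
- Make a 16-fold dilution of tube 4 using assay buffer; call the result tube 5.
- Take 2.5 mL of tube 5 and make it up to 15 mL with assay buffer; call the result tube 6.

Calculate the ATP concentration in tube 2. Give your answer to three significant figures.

Step 1: 0.1 mL + 100 μL = 0.2 mL total → factor 0.2/0.1 = 2
Step 2: 16-fold → factor 16
Dilution factor through tube 2 = 2 × 16 = 32
[tube 2] = 4.00 μM / 32 = 0.125 μM

0.125 μM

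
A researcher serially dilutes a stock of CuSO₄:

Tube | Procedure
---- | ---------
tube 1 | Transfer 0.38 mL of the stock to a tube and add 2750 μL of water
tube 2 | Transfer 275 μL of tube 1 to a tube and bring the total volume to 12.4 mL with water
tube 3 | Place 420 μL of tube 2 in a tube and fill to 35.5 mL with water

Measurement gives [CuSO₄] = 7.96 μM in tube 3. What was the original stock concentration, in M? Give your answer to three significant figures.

0.250 M

Step 1: 0.38 mL + 2750 μL = 3.13 mL total → factor 3.13/0.38 = 8.2368
Step 2: 275 μL brought to 12.4 mL → factor 12400/275 = 45.091
Step 3: 420 μL brought to 35.5 mL → factor 35500/420 = 84.524
Overall dilution factor = 8.2368 × 45.091 × 84.524 = 31393
Stock = 7.96 μM × 31393 = 2.499 × 10^5 μM = 0.250 M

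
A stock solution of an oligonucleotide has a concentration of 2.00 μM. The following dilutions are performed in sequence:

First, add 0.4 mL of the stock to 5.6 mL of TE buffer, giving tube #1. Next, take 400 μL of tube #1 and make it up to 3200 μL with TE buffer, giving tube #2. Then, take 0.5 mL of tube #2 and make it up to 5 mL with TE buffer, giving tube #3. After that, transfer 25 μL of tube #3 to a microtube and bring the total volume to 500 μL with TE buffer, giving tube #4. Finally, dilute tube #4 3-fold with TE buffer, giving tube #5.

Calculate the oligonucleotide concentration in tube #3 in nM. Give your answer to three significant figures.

Step 1: 0.4 mL + 5.6 mL = 6 mL total → factor 6/0.4 = 15
Step 2: 400 μL brought to 3200 μL → factor 3200/400 = 8
Step 3: 0.5 mL brought to 5 mL → factor 5/0.5 = 10
Dilution factor through tube #3 = 15 × 8 × 10 = 1200
[tube #3] = 2.00 μM / 1200 = 0.001667 μM = 1.67 nM

1.67 nM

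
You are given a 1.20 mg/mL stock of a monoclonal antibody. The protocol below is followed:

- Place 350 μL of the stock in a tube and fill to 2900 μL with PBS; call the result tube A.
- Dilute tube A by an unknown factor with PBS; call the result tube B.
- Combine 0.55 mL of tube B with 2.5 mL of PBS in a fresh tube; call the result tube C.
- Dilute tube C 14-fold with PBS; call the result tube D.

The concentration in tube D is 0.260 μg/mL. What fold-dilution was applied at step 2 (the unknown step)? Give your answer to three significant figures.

7.17-fold

Step 1: 350 μL brought to 2900 μL → factor 2900/350 = 8.2857
Step 2: unknown factor x
Step 3: 0.55 mL + 2.5 mL = 3.05 mL total → factor 3.05/0.55 = 5.5455
Step 4: 14-fold → factor 14
Product of known-step factors = 643.27
Overall factor = 1.20 mg/mL / (0.260 μg/mL) = 4615.4
x = 4615.4 / 643.27 = 7.17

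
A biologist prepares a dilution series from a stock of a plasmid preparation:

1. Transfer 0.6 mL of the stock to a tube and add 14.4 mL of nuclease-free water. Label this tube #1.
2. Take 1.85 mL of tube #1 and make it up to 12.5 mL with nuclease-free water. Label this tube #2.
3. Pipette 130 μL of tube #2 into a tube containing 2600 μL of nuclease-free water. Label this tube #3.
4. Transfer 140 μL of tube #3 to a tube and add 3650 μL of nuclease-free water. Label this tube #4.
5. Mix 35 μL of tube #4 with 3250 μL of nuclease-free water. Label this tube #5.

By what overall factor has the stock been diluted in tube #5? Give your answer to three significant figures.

9.01 × 10^6

Step 1: 0.6 mL + 14.4 mL = 15 mL total → factor 15/0.6 = 25
Step 2: 1.85 mL brought to 12.5 mL → factor 12.5/1.85 = 6.7568
Step 3: 130 μL + 2600 μL = 2730 μL total → factor 2730/130 = 21
Step 4: 140 μL + 3650 μL = 3790 μL total → factor 3790/140 = 27.071
Step 5: 35 μL + 3250 μL = 3285 μL total → factor 3285/35 = 93.857
Overall dilution factor = 25 × 6.7568 × 21 × 27.071 × 93.857 = 9.0131 × 10^6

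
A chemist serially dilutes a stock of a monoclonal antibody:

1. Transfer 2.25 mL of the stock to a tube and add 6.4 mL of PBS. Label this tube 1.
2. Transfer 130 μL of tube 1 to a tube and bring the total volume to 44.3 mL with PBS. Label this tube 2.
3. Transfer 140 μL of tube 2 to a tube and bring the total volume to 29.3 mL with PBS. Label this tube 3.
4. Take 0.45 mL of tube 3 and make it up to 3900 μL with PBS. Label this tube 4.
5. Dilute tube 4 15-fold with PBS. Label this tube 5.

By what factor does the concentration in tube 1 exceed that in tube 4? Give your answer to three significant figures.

Step 1: 2.25 mL + 6.4 mL = 8.65 mL total → factor 8.65/2.25 = 3.8444
Step 2: 130 μL brought to 44.3 mL → factor 44300/130 = 340.77
Step 3: 140 μL brought to 29.3 mL → factor 29300/140 = 209.29
Step 4: 0.45 mL brought to 3900 μL → factor 3.9/0.45 = 8.6667
Dilution factor to tube 1 = 3.8444; to tube 4 = 2.3762 × 10^6
[tube 1]/[tube 4] = (factor to tube 4)/(factor to tube 1) = 2.3762 × 10^6/3.8444 = 6.18 × 10^5

6.18 × 10^5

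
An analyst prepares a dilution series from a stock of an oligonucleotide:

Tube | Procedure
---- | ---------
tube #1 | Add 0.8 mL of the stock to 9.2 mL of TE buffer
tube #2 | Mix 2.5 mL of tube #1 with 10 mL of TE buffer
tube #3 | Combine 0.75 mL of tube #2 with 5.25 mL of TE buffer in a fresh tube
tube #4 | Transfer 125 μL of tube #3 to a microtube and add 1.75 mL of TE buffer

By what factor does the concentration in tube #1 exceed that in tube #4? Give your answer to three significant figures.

600

Step 1: 0.8 mL + 9.2 mL = 10 mL total → factor 10/0.8 = 12.5
Step 2: 2.5 mL + 10 mL = 12.5 mL total → factor 12.5/2.5 = 5
Step 3: 0.75 mL + 5.25 mL = 6 mL total → factor 6/0.75 = 8
Step 4: 125 μL + 1.75 mL = 1875 μL total → factor 1875/125 = 15
Dilution factor to tube #1 = 12.5; to tube #4 = 7500
[tube #1]/[tube #4] = (factor to tube #4)/(factor to tube #1) = 7500/12.5 = 600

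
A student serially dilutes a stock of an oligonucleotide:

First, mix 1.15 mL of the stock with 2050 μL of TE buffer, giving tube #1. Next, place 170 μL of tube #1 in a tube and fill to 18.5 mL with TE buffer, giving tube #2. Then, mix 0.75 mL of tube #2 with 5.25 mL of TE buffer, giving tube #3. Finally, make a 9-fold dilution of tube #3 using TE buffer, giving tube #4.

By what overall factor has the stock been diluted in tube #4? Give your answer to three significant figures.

Step 1: 1.15 mL + 2050 μL = 3.2 mL total → factor 3.2/1.15 = 2.7826
Step 2: 170 μL brought to 18.5 mL → factor 18500/170 = 108.82
Step 3: 0.75 mL + 5.25 mL = 6 mL total → factor 6/0.75 = 8
Step 4: 9-fold → factor 9
Overall dilution factor = 2.7826 × 108.82 × 8 × 9 = 21803

2.18 × 10^4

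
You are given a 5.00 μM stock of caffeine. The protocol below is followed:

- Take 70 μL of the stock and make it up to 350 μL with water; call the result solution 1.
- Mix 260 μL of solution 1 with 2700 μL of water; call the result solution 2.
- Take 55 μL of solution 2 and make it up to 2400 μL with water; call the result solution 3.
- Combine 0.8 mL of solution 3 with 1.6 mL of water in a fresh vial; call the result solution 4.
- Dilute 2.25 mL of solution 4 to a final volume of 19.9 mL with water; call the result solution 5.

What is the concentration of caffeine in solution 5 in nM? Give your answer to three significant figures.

Step 1: 70 μL brought to 350 μL → factor 350/70 = 5
Step 2: 260 μL + 2700 μL = 2960 μL total → factor 2960/260 = 11.385
Step 3: 55 μL brought to 2400 μL → factor 2400/55 = 43.636
Step 4: 0.8 mL + 1.6 mL = 2.4 mL total → factor 2.4/0.8 = 3
Step 5: 2.25 mL brought to 19.9 mL → factor 19.9/2.25 = 8.8444
Overall dilution factor = 5 × 11.385 × 43.636 × 3 × 8.8444 = 65907
Final = 5.00 μM / 65907 = 7.586 × 10^-5 μM = 0.0759 nM

0.0759 nM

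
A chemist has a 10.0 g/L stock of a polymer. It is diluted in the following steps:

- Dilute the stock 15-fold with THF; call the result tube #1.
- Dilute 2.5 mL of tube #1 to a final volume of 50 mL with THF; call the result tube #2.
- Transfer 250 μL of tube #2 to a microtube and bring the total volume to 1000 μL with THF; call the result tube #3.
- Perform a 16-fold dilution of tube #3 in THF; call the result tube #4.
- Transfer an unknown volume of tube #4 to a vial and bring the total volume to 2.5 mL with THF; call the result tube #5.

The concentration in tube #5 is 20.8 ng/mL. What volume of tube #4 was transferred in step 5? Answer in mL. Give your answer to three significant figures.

Step 1: 15-fold → factor 15
Step 2: 2.5 mL brought to 50 mL → factor 50/2.5 = 20
Step 3: 250 μL brought to 1000 μL → factor 1000/250 = 4
Step 4: 16-fold → factor 16
Step 5: v brought to 2.5 mL → factor = 2.5 mL/v
Product of known-step factors = 19200
Overall factor = 10.0 g/L / (20.8 ng/mL) = 4.8077 × 10^5
Step-5 factor = 4.8077 × 10^5 / 19200 = 25.04
v = 2.5 mL / 25.04 = 0.0998 mL

0.0998 mL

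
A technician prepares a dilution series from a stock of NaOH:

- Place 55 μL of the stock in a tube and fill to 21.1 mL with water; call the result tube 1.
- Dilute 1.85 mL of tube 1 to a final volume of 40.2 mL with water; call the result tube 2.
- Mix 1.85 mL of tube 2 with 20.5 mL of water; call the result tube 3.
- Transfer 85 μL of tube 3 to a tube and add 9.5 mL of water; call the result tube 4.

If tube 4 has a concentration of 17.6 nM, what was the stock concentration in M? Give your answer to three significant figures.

0.200 M

Step 1: 55 μL brought to 21.1 mL → factor 21100/55 = 383.64
Step 2: 1.85 mL brought to 40.2 mL → factor 40.2/1.85 = 21.73
Step 3: 1.85 mL + 20.5 mL = 22.35 mL total → factor 22.35/1.85 = 12.081
Step 4: 85 μL + 9.5 mL = 9585 μL total → factor 9585/85 = 112.76
Overall dilution factor = 383.64 × 21.73 × 12.081 × 112.76 = 1.1357 × 10^7
Stock = 17.6 nM × 1.1357 × 10^7 = 1.999 × 10^8 nM = 0.200 M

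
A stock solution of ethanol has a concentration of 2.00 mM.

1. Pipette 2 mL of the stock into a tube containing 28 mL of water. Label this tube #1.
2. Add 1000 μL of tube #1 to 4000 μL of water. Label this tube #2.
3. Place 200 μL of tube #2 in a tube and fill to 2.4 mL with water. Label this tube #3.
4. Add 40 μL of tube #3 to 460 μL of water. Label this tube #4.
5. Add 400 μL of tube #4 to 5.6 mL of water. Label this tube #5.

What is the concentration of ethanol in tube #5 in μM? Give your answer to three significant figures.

Step 1: 2 mL + 28 mL = 30 mL total → factor 30/2 = 15
Step 2: 1000 μL + 4000 μL = 5000 μL total → factor 5000/1000 = 5
Step 3: 200 μL brought to 2.4 mL → factor 2400/200 = 12
Step 4: 40 μL + 460 μL = 500 μL total → factor 500/40 = 12.5
Step 5: 400 μL + 5.6 mL = 6000 μL total → factor 6000/400 = 15
Overall dilution factor = 15 × 5 × 12 × 12.5 × 15 = 1.6875 × 10^5
Final = 2.00 mM / 1.6875 × 10^5 = 1.185 × 10^-5 mM = 0.0119 μM

0.0119 μM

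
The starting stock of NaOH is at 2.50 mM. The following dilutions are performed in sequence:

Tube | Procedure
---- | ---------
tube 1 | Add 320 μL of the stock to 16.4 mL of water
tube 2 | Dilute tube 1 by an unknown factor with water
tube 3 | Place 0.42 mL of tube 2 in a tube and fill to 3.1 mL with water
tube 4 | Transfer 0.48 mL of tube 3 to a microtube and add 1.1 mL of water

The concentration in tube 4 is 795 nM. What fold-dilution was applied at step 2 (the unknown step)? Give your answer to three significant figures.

2.48-fold

Step 1: 320 μL + 16.4 mL = 16720 μL total → factor 16720/320 = 52.25
Step 2: unknown factor x
Step 3: 0.42 mL brought to 3.1 mL → factor 3.1/0.42 = 7.381
Step 4: 0.48 mL + 1.1 mL = 1.58 mL total → factor 1.58/0.48 = 3.2917
Product of known-step factors = 1269.4
Overall factor = 2.50 mM / (795 nM) = 3144.7
x = 3144.7 / 1269.4 = 2.48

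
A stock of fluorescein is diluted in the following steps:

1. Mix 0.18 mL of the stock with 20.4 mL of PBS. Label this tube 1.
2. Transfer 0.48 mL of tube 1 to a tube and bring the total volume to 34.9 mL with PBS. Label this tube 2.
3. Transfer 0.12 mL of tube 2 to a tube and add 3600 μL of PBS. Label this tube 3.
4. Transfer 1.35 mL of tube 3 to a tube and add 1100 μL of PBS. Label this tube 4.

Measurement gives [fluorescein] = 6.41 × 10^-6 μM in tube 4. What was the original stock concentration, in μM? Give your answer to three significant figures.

3.00 μM

Step 1: 0.18 mL + 20.4 mL = 20.58 mL total → factor 20.58/0.18 = 114.33
Step 2: 0.48 mL brought to 34.9 mL → factor 34.9/0.48 = 72.708
Step 3: 0.12 mL + 3600 μL = 3.72 mL total → factor 3.72/0.12 = 31
Step 4: 1.35 mL + 1100 μL = 2.45 mL total → factor 2.45/1.35 = 1.8148
Overall dilution factor = 114.33 × 72.708 × 31 × 1.8148 = 4.6768 × 10^5
Stock = 6.41 × 10^-6 μM × 4.6768 × 10^5 = 3.00 μM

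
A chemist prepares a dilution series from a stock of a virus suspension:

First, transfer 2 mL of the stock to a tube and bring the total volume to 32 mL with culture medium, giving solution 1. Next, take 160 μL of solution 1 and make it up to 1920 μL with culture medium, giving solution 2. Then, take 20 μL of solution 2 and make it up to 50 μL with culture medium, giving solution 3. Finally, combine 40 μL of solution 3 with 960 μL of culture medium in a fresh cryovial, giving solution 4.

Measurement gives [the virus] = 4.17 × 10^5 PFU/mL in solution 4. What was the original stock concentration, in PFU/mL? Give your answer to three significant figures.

5.00 × 10^9 PFU/mL

Step 1: 2 mL brought to 32 mL → factor 32/2 = 16
Step 2: 160 μL brought to 1920 μL → factor 1920/160 = 12
Step 3: 20 μL brought to 50 μL → factor 50/20 = 2.5
Step 4: 40 μL + 960 μL = 1000 μL total → factor 1000/40 = 25
Overall dilution factor = 16 × 12 × 2.5 × 25 = 12000
Stock = 4.17 × 10^5 PFU/mL × 12000 = 5.00 × 10^9 PFU/mL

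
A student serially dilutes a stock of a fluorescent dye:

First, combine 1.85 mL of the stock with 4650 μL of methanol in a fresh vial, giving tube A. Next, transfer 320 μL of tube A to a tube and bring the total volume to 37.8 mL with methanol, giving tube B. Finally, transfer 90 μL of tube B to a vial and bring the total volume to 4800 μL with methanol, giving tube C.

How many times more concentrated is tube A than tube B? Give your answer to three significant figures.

Step 1: 1.85 mL + 4650 μL = 6.5 mL total → factor 6.5/1.85 = 3.5135
Step 2: 320 μL brought to 37.8 mL → factor 37800/320 = 118.12
Dilution factor to tube A = 3.5135; to tube B = 415.03
[tube A]/[tube B] = (factor to tube B)/(factor to tube A) = 415.03/3.5135 = 118

118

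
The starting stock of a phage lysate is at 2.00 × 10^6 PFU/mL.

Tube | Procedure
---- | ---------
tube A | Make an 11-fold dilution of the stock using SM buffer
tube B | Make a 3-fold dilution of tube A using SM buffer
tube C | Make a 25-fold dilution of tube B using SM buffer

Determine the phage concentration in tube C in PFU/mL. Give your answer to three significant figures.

2.42 × 10^3 PFU/mL

Step 1: 11-fold → factor 11
Step 2: 3-fold → factor 3
Step 3: 25-fold → factor 25
Overall dilution factor = 11 × 3 × 25 = 825
Final = 2.00 × 10^6 PFU/mL / 825 = 2.42 × 10^3 PFU/mL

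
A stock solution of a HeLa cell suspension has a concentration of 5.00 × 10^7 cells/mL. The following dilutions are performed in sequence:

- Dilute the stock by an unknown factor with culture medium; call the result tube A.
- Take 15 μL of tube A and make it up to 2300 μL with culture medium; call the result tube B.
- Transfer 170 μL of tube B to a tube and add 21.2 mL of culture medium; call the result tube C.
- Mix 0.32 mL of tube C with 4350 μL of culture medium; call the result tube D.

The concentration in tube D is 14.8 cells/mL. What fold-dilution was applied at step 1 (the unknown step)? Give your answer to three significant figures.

12.0-fold

Step 1: unknown factor x
Step 2: 15 μL brought to 2300 μL → factor 2300/15 = 153.33
Step 3: 170 μL + 21.2 mL = 21370 μL total → factor 21370/170 = 125.71
Step 4: 0.32 mL + 4350 μL = 4.67 mL total → factor 4.67/0.32 = 14.594
Product of known-step factors = 2.8129 × 10^5
Overall factor = 5.00 × 10^7 cells/mL / (14.8 cells/mL) = 3.3784 × 10^6
x = 3.3784 × 10^6 / 2.8129 × 10^5 = 12.0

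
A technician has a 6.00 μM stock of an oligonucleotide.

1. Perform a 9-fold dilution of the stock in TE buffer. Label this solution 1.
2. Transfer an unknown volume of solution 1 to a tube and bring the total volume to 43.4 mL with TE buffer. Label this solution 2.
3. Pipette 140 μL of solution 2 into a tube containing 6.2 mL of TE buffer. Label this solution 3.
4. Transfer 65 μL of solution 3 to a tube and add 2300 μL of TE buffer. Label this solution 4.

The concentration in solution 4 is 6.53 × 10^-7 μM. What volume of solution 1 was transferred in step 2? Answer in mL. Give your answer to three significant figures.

0.0700 mL

Step 1: 9-fold → factor 9
Step 2: v brought to 43.4 mL → factor = 43.4 mL/v
Step 3: 140 μL + 6.2 mL = 6340 μL total → factor 6340/140 = 45.286
Step 4: 65 μL + 2300 μL = 2365 μL total → factor 2365/65 = 36.385
Product of known-step factors = 14829
Overall factor = 6.00 μM / (6.53 × 10^-7 μM) = 9.1884 × 10^6
Step-2 factor = 9.1884 × 10^6 / 14829 = 619.61
v = 43.4 mL / 619.61 = 0.0700 mL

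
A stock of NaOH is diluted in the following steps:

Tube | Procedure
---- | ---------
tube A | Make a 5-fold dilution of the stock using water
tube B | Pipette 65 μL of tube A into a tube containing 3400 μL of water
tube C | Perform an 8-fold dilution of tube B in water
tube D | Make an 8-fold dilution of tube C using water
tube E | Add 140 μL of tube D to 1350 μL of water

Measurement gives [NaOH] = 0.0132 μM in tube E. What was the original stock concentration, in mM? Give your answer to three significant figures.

Step 1: 5-fold → factor 5
Step 2: 65 μL + 3400 μL = 3465 μL total → factor 3465/65 = 53.308
Step 3: 8-fold → factor 8
Step 4: 8-fold → factor 8
Step 5: 140 μL + 1350 μL = 1490 μL total → factor 1490/140 = 10.643
Overall dilution factor = 5 × 53.308 × 8 × 8 × 10.643 = 1.8155 × 10^5
Stock = 0.0132 μM × 1.8155 × 10^5 = 2396 μM = 2.40 mM

2.40 mM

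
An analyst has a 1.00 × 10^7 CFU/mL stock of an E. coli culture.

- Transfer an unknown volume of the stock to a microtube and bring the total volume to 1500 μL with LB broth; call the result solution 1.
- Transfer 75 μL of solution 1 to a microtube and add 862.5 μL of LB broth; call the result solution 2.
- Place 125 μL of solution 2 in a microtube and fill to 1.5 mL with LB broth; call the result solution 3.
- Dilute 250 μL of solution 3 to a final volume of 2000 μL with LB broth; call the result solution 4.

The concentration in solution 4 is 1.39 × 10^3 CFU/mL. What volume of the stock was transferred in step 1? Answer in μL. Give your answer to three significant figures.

250 μL

Step 1: v brought to 1500 μL → factor = 1500 μL/v
Step 2: 75 μL + 862.5 μL = 937.5 μL total → factor 937.5/75 = 12.5
Step 3: 125 μL brought to 1.5 mL → factor 1500/125 = 12
Step 4: 250 μL brought to 2000 μL → factor 2000/250 = 8
Product of known-step factors = 1200
Overall factor = 1.00 × 10^7 CFU/mL / (1.39 × 10^3 CFU/mL) = 7194.2
Step-1 factor = 7194.2 / 1200 = 5.9952
v = 1500 μL / 5.9952 = 250 μL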